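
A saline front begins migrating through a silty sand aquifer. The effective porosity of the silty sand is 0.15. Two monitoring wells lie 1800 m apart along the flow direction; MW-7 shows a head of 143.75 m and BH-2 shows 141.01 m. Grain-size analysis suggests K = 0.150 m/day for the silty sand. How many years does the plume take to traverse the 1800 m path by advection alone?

Hydraulic gradient i = (143.75 − 141.01) / 1800 = 2.74 / 1800 = 0.001522.
Darcy flux q = K · i = 0.1500 × 0.001522 = 0.0002283 m/day.
Seepage velocity v = q / n_e = 0.0002283 / 0.15 = 0.001522 m/day.
Travel time t = L / v = 1800 / 0.001522 = 1.182e+06 days = 3237 years.

3240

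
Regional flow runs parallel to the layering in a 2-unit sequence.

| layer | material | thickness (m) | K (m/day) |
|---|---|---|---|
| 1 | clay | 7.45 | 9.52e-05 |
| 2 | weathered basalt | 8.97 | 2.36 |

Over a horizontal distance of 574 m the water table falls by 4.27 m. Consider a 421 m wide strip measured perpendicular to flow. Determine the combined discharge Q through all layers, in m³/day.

66.3

Flow is parallel to layering, so each bed carries its own Darcy discharge and the transmissivities add.
Σ(K_i·b_i) = 9.52e-05×7.45 + 2.36×8.97 = 21.17 m²/day.
Hydraulic gradient i = Δh / L = 4.27 / 574 = 0.007439.
Q = Σ(K_i·b_i) · W · i = 21.17 × 421 × 0.007439 = 66.30 m³/day.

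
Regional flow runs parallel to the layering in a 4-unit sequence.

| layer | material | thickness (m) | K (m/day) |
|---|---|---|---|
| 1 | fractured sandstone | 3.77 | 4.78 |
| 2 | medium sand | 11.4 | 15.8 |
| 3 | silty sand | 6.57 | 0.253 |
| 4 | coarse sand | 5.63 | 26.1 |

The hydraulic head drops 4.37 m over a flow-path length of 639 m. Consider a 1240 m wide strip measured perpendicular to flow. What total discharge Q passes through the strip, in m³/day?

Flow is parallel to layering, so each bed carries its own Darcy discharge and the transmissivities add.
Σ(K_i·b_i) = 4.78×3.77 + 15.8×11.4 + 0.253×6.57 + 26.1×5.63 = 346.7 m²/day.
Hydraulic gradient i = Δh / L = 4.37 / 639 = 0.006839.
Q = Σ(K_i·b_i) · W · i = 346.7 × 1240 × 0.006839 = 2940 m³/day.

2940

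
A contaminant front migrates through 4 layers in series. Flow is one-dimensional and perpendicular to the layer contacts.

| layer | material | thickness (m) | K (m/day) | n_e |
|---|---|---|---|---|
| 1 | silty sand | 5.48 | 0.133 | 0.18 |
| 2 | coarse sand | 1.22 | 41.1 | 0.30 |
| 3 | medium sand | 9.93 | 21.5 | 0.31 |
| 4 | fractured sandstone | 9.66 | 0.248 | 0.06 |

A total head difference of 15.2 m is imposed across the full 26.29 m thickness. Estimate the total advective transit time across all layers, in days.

With flow normal to the layers, continuity requires the same specific discharge q through every layer.
Σ(b_i/K_i) = 5.48/0.133 + 1.22/41.1 + 9.93/21.5 + 9.66/0.248 = 80.65 d.
q = Δh / Σ(b_i/K_i) = 15.2 / 80.65 = 0.1885 m/day.
In each layer the seepage velocity is v_i = q/n_i, so the layer transit time is t_i = b_i·n_i / q:
  layer 1 (silty sand): t_1 = 5.48 × 0.18 / 0.1885 = 5.234 d
  layer 2 (coarse sand): t_2 = 1.22 × 0.30 / 0.1885 = 1.942 d
  layer 3 (medium sand): t_3 = 9.93 × 0.31 / 0.1885 = 16.33 d
  layer 4 (fractured sandstone): t_4 = 9.66 × 0.06 / 0.1885 = 3.075 d
Total t = Σ t_i = 26.58 days.

26.6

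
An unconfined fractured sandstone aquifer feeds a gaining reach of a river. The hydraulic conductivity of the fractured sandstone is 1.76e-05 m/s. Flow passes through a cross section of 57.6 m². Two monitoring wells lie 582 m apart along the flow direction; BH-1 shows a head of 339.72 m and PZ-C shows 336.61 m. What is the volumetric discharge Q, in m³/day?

Convert K: 1.76e-05 m/s × 86400 = 1.521 m/day.
Hydraulic gradient i = (339.72 − 336.61) / 582 = 3.11 / 582 = 0.005344.
Darcy's law: Q = K · A · i = 1.521 × 57.60 × 0.005344 = 0.4680 m³/day.

0.468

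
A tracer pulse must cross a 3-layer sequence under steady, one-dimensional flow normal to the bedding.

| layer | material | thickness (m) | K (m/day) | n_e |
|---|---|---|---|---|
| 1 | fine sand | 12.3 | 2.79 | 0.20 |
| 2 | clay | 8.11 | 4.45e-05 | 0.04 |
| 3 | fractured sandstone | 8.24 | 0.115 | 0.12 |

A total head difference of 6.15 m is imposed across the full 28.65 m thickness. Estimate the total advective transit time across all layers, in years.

306

With flow normal to the layers, continuity requires the same specific discharge q through every layer.
Σ(b_i/K_i) = 12.3/2.79 + 8.11/4.45e-05 + 8.24/0.115 = 1.823e+05 d.
q = Δh / Σ(b_i/K_i) = 6.15 / 1.823e+05 = 3.373e-05 m/day.
In each layer the seepage velocity is v_i = q/n_i, so the layer transit time is t_i = b_i·n_i / q:
  layer 1 (fine sand): t_1 = 12.3 × 0.20 / 3.373e-05 = 72929 d
  layer 2 (clay): t_2 = 8.11 × 0.04 / 3.373e-05 = 9617 d
  layer 3 (fractured sandstone): t_3 = 8.24 × 0.12 / 3.373e-05 = 29314 d
Total t = Σ t_i = 1.119e+05 days = 306.3 years.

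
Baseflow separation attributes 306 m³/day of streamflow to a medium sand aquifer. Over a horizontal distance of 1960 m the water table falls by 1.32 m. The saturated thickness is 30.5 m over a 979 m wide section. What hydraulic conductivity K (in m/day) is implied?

Cross-sectional area A = 979 × 30.5 = 29860 m².
Hydraulic gradient i = Δh / L = 1.32 / 1960 = 0.0006735.
From Q = K·A·i, K = Q / (A·i) = 306 / (29860 × 0.0006735) = 15.22 m/day.

15.2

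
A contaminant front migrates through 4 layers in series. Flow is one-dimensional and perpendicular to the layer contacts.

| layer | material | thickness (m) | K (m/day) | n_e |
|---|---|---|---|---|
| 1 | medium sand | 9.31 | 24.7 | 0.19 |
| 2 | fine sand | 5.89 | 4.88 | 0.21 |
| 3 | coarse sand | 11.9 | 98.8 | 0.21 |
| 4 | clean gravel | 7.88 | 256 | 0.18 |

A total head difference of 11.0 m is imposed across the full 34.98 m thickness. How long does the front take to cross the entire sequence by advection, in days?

With flow normal to the layers, continuity requires the same specific discharge q through every layer.
Σ(b_i/K_i) = 9.31/24.7 + 5.89/4.88 + 11.9/98.8 + 7.88/256 = 1.735 d.
q = Δh / Σ(b_i/K_i) = 11.0 / 1.735 = 6.340 m/day.
In each layer the seepage velocity is v_i = q/n_i, so the layer transit time is t_i = b_i·n_i / q:
  layer 1 (medium sand): t_1 = 9.31 × 0.19 / 6.340 = 0.2790 d
  layer 2 (fine sand): t_2 = 5.89 × 0.21 / 6.340 = 0.1951 d
  layer 3 (coarse sand): t_3 = 11.9 × 0.21 / 6.340 = 0.3942 d
  layer 4 (clean gravel): t_4 = 7.88 × 0.18 / 6.340 = 0.2237 d
Total t = Σ t_i = 1.092 days.

1.09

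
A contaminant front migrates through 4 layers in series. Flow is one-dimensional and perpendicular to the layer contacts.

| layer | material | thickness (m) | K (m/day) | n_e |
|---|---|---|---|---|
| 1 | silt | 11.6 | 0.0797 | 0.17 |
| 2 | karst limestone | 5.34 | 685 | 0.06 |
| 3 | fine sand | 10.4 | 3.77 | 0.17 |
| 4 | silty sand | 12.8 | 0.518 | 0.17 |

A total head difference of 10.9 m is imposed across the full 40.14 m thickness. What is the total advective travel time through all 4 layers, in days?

99.0

With flow normal to the layers, continuity requires the same specific discharge q through every layer.
Σ(b_i/K_i) = 11.6/0.0797 + 5.34/685 + 10.4/3.77 + 12.8/0.518 = 173.0 d.
q = Δh / Σ(b_i/K_i) = 10.9 / 173.0 = 0.06300 m/day.
In each layer the seepage velocity is v_i = q/n_i, so the layer transit time is t_i = b_i·n_i / q:
  layer 1 (silt): t_1 = 11.6 × 0.17 / 0.06300 = 31.30 d
  layer 2 (karst limestone): t_2 = 5.34 × 0.06 / 0.06300 = 5.086 d
  layer 3 (fine sand): t_3 = 10.4 × 0.17 / 0.06300 = 28.06 d
  layer 4 (silty sand): t_4 = 12.8 × 0.17 / 0.06300 = 34.54 d
Total t = Σ t_i = 98.99 days.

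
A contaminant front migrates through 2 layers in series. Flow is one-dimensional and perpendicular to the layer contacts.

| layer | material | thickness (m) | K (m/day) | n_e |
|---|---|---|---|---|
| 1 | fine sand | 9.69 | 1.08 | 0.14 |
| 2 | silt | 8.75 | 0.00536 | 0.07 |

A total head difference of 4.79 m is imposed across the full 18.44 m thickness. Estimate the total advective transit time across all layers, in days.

With flow normal to the layers, continuity requires the same specific discharge q through every layer.
Σ(b_i/K_i) = 9.69/1.08 + 8.75/0.00536 = 1641 d.
q = Δh / Σ(b_i/K_i) = 4.79 / 1641 = 0.002918 m/day.
In each layer the seepage velocity is v_i = q/n_i, so the layer transit time is t_i = b_i·n_i / q:
  layer 1 (fine sand): t_1 = 9.69 × 0.14 / 0.002918 = 464.9 d
  layer 2 (silt): t_2 = 8.75 × 0.07 / 0.002918 = 209.9 d
Total t = Σ t_i = 674.8 days.

675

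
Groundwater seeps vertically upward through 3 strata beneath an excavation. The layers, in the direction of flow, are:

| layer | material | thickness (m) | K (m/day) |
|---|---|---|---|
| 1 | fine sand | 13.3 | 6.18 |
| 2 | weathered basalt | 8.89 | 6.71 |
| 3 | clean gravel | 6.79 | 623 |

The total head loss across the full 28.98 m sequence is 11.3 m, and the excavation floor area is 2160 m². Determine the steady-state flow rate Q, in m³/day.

Flow is perpendicular to layering, so the layers act in series and the equivalent K is the thickness-weighted harmonic mean.
Total thickness L = 13.3 + 8.89 + 6.79 = 28.98 m.
Σ(b_i/K_i) = 13.3/6.18 + 8.89/6.71 + 6.79/623 = 3.488 d.
K_eq = L / Σ(b_i/K_i) = 28.98 / 3.488 = 8.309 m/day.
Q = K_eq · A · (Δh/L) = 8.309 × 2160 × (11.3/28.98) = 6998 m³/day.

7000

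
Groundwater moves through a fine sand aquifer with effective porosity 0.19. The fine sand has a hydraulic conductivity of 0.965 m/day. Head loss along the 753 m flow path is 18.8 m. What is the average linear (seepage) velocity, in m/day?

Hydraulic gradient i = Δh / L = 18.8 / 753 = 0.02497.
Darcy flux q = K · i = 0.9650 × 0.02497 = 0.02409 m/day.
Seepage velocity v = q / n_e = 0.02409 / 0.19 = 0.1268 m/day.

0.127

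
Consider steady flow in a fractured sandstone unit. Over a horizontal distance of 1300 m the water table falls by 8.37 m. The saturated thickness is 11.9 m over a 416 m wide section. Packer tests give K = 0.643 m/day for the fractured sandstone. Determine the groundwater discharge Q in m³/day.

Cross-sectional area A = 416 × 11.9 = 4950 m².
Hydraulic gradient i = Δh / L = 8.37 / 1300 = 0.006438.
Darcy's law: Q = K · A · i = 0.6430 × 4950 × 0.006438 = 20.49 m³/day.

20.5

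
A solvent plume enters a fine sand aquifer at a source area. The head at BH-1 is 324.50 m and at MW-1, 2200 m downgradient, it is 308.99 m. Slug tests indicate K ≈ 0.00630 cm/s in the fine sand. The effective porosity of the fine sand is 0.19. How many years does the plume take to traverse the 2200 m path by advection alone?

Convert K: 0.00630 cm/s × 864 = 5.443 m/day.
Hydraulic gradient i = (324.50 − 308.99) / 2200 = 15.51 / 2200 = 0.007050.
Darcy flux q = K · i = 5.443 × 0.007050 = 0.03837 m/day.
Seepage velocity v = q / n_e = 0.03837 / 0.19 = 0.2020 m/day.
Travel time t = L / v = 2200 / 0.2020 = 10893 days = 29.82 years.

29.8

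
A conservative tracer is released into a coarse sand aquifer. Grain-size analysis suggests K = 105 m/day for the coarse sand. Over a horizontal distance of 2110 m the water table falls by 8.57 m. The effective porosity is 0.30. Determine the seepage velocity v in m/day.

1.42

Hydraulic gradient i = Δh / L = 8.57 / 2110 = 0.004062.
Darcy flux q = K · i = 105.0 × 0.004062 = 0.4265 m/day.
Seepage velocity v = q / n_e = 0.4265 / 0.30 = 1.422 m/day.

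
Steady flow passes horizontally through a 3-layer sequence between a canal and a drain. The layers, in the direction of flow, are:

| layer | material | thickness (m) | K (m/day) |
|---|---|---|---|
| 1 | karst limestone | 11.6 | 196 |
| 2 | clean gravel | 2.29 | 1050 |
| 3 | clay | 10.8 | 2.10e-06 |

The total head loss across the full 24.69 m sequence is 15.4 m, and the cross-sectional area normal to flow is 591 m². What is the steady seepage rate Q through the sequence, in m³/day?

Flow is perpendicular to layering, so the layers act in series and the equivalent K is the thickness-weighted harmonic mean.
Total thickness L = 11.6 + 2.29 + 10.8 = 24.69 m.
Σ(b_i/K_i) = 11.6/196 + 2.29/1050 + 10.8/2.10e-06 = 5.143e+06 d.
K_eq = L / Σ(b_i/K_i) = 24.69 / 5.143e+06 = 4.801e-06 m/day.
Q = K_eq · A · (Δh/L) = 4.801e-06 × 591 × (15.4/24.69) = 0.001770 m³/day.

0.00177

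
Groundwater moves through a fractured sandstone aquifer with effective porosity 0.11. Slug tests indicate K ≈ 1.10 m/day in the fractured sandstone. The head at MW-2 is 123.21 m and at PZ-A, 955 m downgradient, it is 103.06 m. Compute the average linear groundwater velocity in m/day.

0.211

Hydraulic gradient i = (123.21 − 103.06) / 955 = 20.15 / 955 = 0.02110.
Darcy flux q = K · i = 1.100 × 0.02110 = 0.02321 m/day.
Seepage velocity v = q / n_e = 0.02321 / 0.11 = 0.2110 m/day.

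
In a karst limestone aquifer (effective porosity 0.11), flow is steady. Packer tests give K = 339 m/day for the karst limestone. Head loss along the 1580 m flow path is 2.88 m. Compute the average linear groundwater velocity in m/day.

Hydraulic gradient i = Δh / L = 2.88 / 1580 = 0.001823.
Darcy flux q = K · i = 339.0 × 0.001823 = 0.6179 m/day.
Seepage velocity v = q / n_e = 0.6179 / 0.11 = 5.617 m/day.

5.62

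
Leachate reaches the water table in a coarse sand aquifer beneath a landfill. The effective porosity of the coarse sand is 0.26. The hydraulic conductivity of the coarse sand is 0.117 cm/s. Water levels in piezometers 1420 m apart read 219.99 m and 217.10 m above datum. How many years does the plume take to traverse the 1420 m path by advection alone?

4.91

Convert K: 0.117 cm/s × 864 = 101.1 m/day.
Hydraulic gradient i = (219.99 − 217.10) / 1420 = 2.89 / 1420 = 0.002035.
Darcy flux q = K · i = 101.1 × 0.002035 = 0.2057 m/day.
Seepage velocity v = q / n_e = 0.2057 / 0.26 = 0.7913 m/day.
Travel time t = L / v = 1420 / 0.7913 = 1795 days = 4.913 years.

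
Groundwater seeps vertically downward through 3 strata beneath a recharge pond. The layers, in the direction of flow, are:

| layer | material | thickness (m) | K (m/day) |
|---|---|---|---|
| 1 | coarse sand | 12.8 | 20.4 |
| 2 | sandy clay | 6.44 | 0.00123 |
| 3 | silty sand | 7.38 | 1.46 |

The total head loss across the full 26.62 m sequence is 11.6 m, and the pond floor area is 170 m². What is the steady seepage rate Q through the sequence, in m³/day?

0.376

Flow is perpendicular to layering, so the layers act in series and the equivalent K is the thickness-weighted harmonic mean.
Total thickness L = 12.8 + 6.44 + 7.38 = 26.62 m.
Σ(b_i/K_i) = 12.8/20.4 + 6.44/0.00123 + 7.38/1.46 = 5241 d.
K_eq = L / Σ(b_i/K_i) = 26.62 / 5241 = 0.005079 m/day.
Q = K_eq · A · (Δh/L) = 0.005079 × 170 × (11.6/26.62) = 0.3762 m³/day.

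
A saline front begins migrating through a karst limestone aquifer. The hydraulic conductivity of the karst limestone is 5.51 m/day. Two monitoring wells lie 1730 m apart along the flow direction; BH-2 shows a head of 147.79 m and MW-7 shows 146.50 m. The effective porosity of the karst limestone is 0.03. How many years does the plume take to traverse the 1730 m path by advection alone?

Hydraulic gradient i = (147.79 − 146.50) / 1730 = 1.29 / 1730 = 0.0007457.
Darcy flux q = K · i = 5.510 × 0.0007457 = 0.004109 m/day.
Seepage velocity v = q / n_e = 0.004109 / 0.03 = 0.1370 m/day.
Travel time t = L / v = 1730 / 0.1370 = 12632 days = 34.58 years.

34.6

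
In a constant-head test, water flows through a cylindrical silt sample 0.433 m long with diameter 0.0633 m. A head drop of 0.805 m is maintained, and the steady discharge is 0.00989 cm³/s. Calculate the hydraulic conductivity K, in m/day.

Cross-sectional area A = π·(d/2)² = π × (0.0633/2)² = 0.003147 m².
Convert discharge: 0.00989 cm³/s = 9.890e-09 m³/s.
Darcy's law rearranged: K = Q·L / (A·Δh) = 9.890e-09 × 0.433 / (0.003147 × 0.805) = 1.690e-06 m/s = 0.1461 m/day.

0.146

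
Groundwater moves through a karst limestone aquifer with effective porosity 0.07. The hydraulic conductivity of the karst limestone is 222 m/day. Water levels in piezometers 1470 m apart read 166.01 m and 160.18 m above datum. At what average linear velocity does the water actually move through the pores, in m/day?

Hydraulic gradient i = (166.01 − 160.18) / 1470 = 5.83 / 1470 = 0.003966.
Darcy flux q = K · i = 222.0 × 0.003966 = 0.8804 m/day.
Seepage velocity v = q / n_e = 0.8804 / 0.07 = 12.58 m/day.

12.6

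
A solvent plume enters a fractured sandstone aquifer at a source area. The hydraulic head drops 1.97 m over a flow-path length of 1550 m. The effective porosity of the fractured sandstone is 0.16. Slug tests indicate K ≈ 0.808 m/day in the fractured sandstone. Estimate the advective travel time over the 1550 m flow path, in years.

661

Hydraulic gradient i = Δh / L = 1.97 / 1550 = 0.001271.
Darcy flux q = K · i = 0.8080 × 0.001271 = 0.001027 m/day.
Seepage velocity v = q / n_e = 0.001027 / 0.16 = 0.006418 m/day.
Travel time t = L / v = 1550 / 0.006418 = 2.415e+05 days = 661.2 years.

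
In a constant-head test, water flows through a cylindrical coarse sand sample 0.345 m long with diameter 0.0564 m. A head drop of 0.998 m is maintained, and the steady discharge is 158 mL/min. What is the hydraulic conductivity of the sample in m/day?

31.5

Cross-sectional area A = π·(d/2)² = π × (0.0564/2)² = 0.002498 m².
Convert discharge: 158 mL/min = 2.633e-06 m³/s.
Darcy's law rearranged: K = Q·L / (A·Δh) = 2.633e-06 × 0.345 / (0.002498 × 0.998) = 0.0003644 m/s = 31.48 m/day.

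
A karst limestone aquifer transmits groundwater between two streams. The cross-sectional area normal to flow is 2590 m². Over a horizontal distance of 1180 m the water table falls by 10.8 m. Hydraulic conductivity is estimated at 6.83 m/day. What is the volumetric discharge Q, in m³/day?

Hydraulic gradient i = Δh / L = 10.8 / 1180 = 0.009153.
Darcy's law: Q = K · A · i = 6.830 × 2590 × 0.009153 = 161.9 m³/day.

162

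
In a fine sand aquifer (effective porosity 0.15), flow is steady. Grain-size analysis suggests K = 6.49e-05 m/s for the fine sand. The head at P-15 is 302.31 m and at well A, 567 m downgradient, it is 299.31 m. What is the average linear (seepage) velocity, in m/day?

Convert K: 6.49e-05 m/s × 86400 = 5.607 m/day.
Hydraulic gradient i = (302.31 − 299.31) / 567 = 3 / 567 = 0.005291.
Darcy flux q = K · i = 5.607 × 0.005291 = 0.02967 m/day.
Seepage velocity v = q / n_e = 0.02967 / 0.15 = 0.1978 m/day.

0.198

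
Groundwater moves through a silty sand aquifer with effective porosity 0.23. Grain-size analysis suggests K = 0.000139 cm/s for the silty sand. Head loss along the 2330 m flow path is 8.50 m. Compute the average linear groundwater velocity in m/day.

Convert K: 0.000139 cm/s × 864 = 0.1201 m/day.
Hydraulic gradient i = Δh / L = 8.50 / 2330 = 0.003648.
Darcy flux q = K · i = 0.1201 × 0.003648 = 0.0004381 m/day.
Seepage velocity v = q / n_e = 0.0004381 / 0.23 = 0.001905 m/day.

0.00190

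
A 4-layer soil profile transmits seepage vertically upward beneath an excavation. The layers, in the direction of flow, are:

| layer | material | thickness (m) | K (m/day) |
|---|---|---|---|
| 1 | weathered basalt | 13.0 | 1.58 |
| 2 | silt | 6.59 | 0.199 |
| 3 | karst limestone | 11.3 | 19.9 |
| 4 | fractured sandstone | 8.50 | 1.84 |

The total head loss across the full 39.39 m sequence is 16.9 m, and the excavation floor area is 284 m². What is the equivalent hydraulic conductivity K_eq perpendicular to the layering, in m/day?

0.847

Flow is perpendicular to layering, so the layers act in series and the equivalent K is the thickness-weighted harmonic mean.
Total thickness L = 13.0 + 6.59 + 11.3 + 8.50 = 39.39 m.
Σ(b_i/K_i) = 13.0/1.58 + 6.59/0.199 + 11.3/19.9 + 8.50/1.84 = 46.53 d.
K_eq = L / Σ(b_i/K_i) = 39.39 / 46.53 = 0.8465 m/day.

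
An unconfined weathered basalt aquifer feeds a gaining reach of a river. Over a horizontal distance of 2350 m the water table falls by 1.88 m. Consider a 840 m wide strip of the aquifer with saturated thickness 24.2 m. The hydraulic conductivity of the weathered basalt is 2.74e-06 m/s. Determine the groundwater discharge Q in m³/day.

Convert K: 2.74e-06 m/s × 86400 = 0.2367 m/day.
Cross-sectional area A = 840 × 24.2 = 20328 m².
Hydraulic gradient i = Δh / L = 1.88 / 2350 = 0.0008000.
Darcy's law: Q = K · A · i = 0.2367 × 20328 × 0.0008000 = 3.850 m³/day.

3.85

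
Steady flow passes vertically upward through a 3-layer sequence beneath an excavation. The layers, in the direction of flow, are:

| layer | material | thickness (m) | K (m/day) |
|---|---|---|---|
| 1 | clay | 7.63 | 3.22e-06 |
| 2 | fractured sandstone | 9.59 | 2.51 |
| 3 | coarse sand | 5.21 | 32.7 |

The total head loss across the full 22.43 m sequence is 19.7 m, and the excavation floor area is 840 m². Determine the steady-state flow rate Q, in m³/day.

0.00698

Flow is perpendicular to layering, so the layers act in series and the equivalent K is the thickness-weighted harmonic mean.
Total thickness L = 7.63 + 9.59 + 5.21 = 22.43 m.
Σ(b_i/K_i) = 7.63/3.22e-06 + 9.59/2.51 + 5.21/32.7 = 2.370e+06 d.
K_eq = L / Σ(b_i/K_i) = 22.43 / 2.370e+06 = 9.466e-06 m/day.
Q = K_eq · A · (Δh/L) = 9.466e-06 × 840 × (19.7/22.43) = 0.006984 m³/day.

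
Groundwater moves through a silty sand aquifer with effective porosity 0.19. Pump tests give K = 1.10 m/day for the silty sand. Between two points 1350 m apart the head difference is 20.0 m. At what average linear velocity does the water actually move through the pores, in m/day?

Hydraulic gradient i = Δh / L = 20.0 / 1350 = 0.01481.
Darcy flux q = K · i = 1.100 × 0.01481 = 0.01630 m/day.
Seepage velocity v = q / n_e = 0.01630 / 0.19 = 0.08577 m/day.

0.0858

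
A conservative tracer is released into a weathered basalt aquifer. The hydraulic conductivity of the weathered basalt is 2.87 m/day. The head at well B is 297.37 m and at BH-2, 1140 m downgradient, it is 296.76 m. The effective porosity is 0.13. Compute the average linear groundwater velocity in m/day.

0.0118

Hydraulic gradient i = (297.37 − 296.76) / 1140 = 0.61 / 1140 = 0.0005351.
Darcy flux q = K · i = 2.870 × 0.0005351 = 0.001536 m/day.
Seepage velocity v = q / n_e = 0.001536 / 0.13 = 0.01181 m/day.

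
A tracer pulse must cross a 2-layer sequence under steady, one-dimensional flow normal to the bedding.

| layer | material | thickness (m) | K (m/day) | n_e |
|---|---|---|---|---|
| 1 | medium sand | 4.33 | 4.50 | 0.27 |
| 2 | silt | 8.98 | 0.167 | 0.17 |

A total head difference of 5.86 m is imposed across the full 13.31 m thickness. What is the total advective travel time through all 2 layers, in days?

25.2

With flow normal to the layers, continuity requires the same specific discharge q through every layer.
Σ(b_i/K_i) = 4.33/4.50 + 8.98/0.167 = 54.73 d.
q = Δh / Σ(b_i/K_i) = 5.86 / 54.73 = 0.1071 m/day.
In each layer the seepage velocity is v_i = q/n_i, so the layer transit time is t_i = b_i·n_i / q:
  layer 1 (medium sand): t_1 = 4.33 × 0.27 / 0.1071 = 10.92 d
  layer 2 (silt): t_2 = 8.98 × 0.17 / 0.1071 = 14.26 d
Total t = Σ t_i = 25.18 days.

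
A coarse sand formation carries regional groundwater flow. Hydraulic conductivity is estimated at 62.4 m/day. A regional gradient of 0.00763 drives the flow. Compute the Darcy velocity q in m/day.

Hydraulic gradient i = 0.00763.
Specific discharge q = K · i = 62.40 × 0.007630 = 0.4761 m/day.

0.476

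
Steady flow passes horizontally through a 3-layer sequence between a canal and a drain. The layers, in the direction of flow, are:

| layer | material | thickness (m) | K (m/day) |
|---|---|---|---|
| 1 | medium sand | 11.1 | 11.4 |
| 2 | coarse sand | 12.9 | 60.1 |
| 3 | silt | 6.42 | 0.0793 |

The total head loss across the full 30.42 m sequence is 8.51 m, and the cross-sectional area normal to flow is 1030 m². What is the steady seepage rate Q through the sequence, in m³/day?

107

Flow is perpendicular to layering, so the layers act in series and the equivalent K is the thickness-weighted harmonic mean.
Total thickness L = 11.1 + 12.9 + 6.42 = 30.42 m.
Σ(b_i/K_i) = 11.1/11.4 + 12.9/60.1 + 6.42/0.0793 = 82.15 d.
K_eq = L / Σ(b_i/K_i) = 30.42 / 82.15 = 0.3703 m/day.
Q = K_eq · A · (Δh/L) = 0.3703 × 1030 × (8.51/30.42) = 106.7 m³/day.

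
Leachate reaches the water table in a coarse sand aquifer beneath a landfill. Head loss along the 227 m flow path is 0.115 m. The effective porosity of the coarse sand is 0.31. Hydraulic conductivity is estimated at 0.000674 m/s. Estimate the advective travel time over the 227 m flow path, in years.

Convert K: 0.000674 m/s × 86400 = 58.23 m/day.
Hydraulic gradient i = Δh / L = 0.115 / 227 = 0.0005066.
Darcy flux q = K · i = 58.23 × 0.0005066 = 0.02950 m/day.
Seepage velocity v = q / n_e = 0.02950 / 0.31 = 0.09517 m/day.
Travel time t = L / v = 227 / 0.09517 = 2385 days = 6.531 years.

6.53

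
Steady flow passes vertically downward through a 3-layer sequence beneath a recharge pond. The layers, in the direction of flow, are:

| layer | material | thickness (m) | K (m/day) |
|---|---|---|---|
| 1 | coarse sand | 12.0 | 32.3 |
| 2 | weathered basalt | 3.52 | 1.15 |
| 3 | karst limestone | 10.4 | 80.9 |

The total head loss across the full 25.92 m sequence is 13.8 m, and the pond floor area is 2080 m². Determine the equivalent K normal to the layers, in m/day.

7.28

Flow is perpendicular to layering, so the layers act in series and the equivalent K is the thickness-weighted harmonic mean.
Total thickness L = 12.0 + 3.52 + 10.4 = 25.92 m.
Σ(b_i/K_i) = 12.0/32.3 + 3.52/1.15 + 10.4/80.9 = 3.561 d.
K_eq = L / Σ(b_i/K_i) = 25.92 / 3.561 = 7.279 m/day.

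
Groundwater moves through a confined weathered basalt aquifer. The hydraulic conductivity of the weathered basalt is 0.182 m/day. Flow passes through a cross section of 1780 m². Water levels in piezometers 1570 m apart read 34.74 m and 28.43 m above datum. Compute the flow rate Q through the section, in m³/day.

Hydraulic gradient i = (34.74 − 28.43) / 1570 = 6.31 / 1570 = 0.004019.
Darcy's law: Q = K · A · i = 0.1820 × 1780 × 0.004019 = 1.302 m³/day.

1.30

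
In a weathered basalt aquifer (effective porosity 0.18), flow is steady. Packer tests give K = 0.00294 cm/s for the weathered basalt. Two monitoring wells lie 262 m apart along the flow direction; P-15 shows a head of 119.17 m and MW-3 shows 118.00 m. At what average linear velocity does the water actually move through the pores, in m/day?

Convert K: 0.00294 cm/s × 864 = 2.540 m/day.
Hydraulic gradient i = (119.17 − 118.00) / 262 = 1.17 / 262 = 0.004466.
Darcy flux q = K · i = 2.540 × 0.004466 = 0.01134 m/day.
Seepage velocity v = q / n_e = 0.01134 / 0.18 = 0.06302 m/day.

0.0630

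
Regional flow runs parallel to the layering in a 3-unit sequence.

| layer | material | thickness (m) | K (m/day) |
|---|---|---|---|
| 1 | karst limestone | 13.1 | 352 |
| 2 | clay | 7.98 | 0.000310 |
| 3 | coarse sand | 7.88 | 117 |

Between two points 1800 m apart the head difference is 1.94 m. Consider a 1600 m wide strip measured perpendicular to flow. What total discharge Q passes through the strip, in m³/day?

9540

Flow is parallel to layering, so each bed carries its own Darcy discharge and the transmissivities add.
Σ(K_i·b_i) = 352×13.1 + 0.000310×7.98 + 117×7.88 = 5533 m²/day.
Hydraulic gradient i = Δh / L = 1.94 / 1800 = 0.001078.
Q = Σ(K_i·b_i) · W · i = 5533 × 1600 × 0.001078 = 9542 m³/day.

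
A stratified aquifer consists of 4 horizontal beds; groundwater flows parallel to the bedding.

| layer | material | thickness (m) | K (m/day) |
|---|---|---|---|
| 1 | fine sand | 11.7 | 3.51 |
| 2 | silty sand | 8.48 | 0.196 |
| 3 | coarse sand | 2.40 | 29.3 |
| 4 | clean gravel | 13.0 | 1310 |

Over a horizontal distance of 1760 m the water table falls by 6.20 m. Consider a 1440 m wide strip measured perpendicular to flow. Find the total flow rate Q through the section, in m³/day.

87000

Flow is parallel to layering, so each bed carries its own Darcy discharge and the transmissivities add.
Σ(K_i·b_i) = 3.51×11.7 + 0.196×8.48 + 29.3×2.40 + 1310×13.0 = 17143 m²/day.
Hydraulic gradient i = Δh / L = 6.20 / 1760 = 0.003523.
Q = Σ(K_i·b_i) · W · i = 17143 × 1440 × 0.003523 = 86962 m³/day.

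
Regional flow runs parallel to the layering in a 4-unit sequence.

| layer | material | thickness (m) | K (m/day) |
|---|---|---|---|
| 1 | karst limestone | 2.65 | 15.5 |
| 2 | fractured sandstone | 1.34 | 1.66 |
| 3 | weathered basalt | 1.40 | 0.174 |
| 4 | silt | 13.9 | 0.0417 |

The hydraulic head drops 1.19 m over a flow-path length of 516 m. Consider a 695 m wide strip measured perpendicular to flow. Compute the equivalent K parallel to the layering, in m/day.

2.29

Flow is parallel to layering, so each bed carries its own Darcy discharge and the transmissivities add.
Σ(K_i·b_i) = 15.5×2.65 + 1.66×1.34 + 0.174×1.40 + 0.0417×13.9 = 44.12 m²/day.
Total thickness b = 19.29 m, so K_eq = Σ(K_i·b_i)/b = 2.287 m/day.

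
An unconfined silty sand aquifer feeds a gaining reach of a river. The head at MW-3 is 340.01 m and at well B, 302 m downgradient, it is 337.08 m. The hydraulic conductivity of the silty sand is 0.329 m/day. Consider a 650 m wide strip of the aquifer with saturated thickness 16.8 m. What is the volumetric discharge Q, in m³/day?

34.9

Cross-sectional area A = 650 × 16.8 = 10920 m².
Hydraulic gradient i = (340.01 − 337.08) / 302 = 2.93 / 302 = 0.009702.
Darcy's law: Q = K · A · i = 0.3290 × 10920 × 0.009702 = 34.86 m³/day.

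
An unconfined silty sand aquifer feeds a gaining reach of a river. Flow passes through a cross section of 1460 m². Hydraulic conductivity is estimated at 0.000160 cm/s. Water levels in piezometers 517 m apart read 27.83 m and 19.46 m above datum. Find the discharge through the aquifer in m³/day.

Convert K: 0.000160 cm/s × 864 = 0.1382 m/day.
Hydraulic gradient i = (27.83 − 19.46) / 517 = 8.37 / 517 = 0.01619.
Darcy's law: Q = K · A · i = 0.1382 × 1460 × 0.01619 = 3.268 m³/day.

3.27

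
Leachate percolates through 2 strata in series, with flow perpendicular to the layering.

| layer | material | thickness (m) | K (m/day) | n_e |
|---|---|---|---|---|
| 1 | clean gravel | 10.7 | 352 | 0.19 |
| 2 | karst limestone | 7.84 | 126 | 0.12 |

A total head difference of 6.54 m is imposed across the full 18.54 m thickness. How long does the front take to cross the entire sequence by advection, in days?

With flow normal to the layers, continuity requires the same specific discharge q through every layer.
Σ(b_i/K_i) = 10.7/352 + 7.84/126 = 0.09262 d.
q = Δh / Σ(b_i/K_i) = 6.54 / 0.09262 = 70.61 m/day.
In each layer the seepage velocity is v_i = q/n_i, so the layer transit time is t_i = b_i·n_i / q:
  layer 1 (clean gravel): t_1 = 10.7 × 0.19 / 70.61 = 0.02879 d
  layer 2 (karst limestone): t_2 = 7.84 × 0.12 / 70.61 = 0.01332 d
Total t = Σ t_i = 0.04212 days.

0.0421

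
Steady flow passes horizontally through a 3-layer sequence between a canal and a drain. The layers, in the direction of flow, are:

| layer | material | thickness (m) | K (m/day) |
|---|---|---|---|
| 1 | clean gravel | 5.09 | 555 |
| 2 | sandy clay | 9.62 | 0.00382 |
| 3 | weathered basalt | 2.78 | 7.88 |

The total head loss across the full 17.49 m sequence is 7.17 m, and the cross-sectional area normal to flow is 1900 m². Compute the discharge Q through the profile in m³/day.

5.41

Flow is perpendicular to layering, so the layers act in series and the equivalent K is the thickness-weighted harmonic mean.
Total thickness L = 5.09 + 9.62 + 2.78 = 17.49 m.
Σ(b_i/K_i) = 5.09/555 + 9.62/0.00382 + 2.78/7.88 = 2519 d.
K_eq = L / Σ(b_i/K_i) = 17.49 / 2519 = 0.006944 m/day.
Q = K_eq · A · (Δh/L) = 0.006944 × 1900 × (7.17/17.49) = 5.409 m³/day.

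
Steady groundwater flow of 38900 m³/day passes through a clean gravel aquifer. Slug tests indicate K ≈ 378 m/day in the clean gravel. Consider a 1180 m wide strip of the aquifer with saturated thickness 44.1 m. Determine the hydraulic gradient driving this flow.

Cross-sectional area A = 1180 × 44.1 = 52038 m².
From Q = K·A·i, i = Q / (K·A) = 38900 / (378.0 × 52038) = 0.001978.

0.00198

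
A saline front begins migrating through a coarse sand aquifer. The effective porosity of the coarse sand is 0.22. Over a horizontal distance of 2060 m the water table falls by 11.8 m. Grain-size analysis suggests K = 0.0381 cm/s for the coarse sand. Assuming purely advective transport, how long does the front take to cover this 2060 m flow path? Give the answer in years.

Convert K: 0.0381 cm/s × 864 = 32.92 m/day.
Hydraulic gradient i = Δh / L = 11.8 / 2060 = 0.005728.
Darcy flux q = K · i = 32.92 × 0.005728 = 0.1886 m/day.
Seepage velocity v = q / n_e = 0.1886 / 0.22 = 0.8571 m/day.
Travel time t = L / v = 2060 / 0.8571 = 2403 days = 6.580 years.

6.58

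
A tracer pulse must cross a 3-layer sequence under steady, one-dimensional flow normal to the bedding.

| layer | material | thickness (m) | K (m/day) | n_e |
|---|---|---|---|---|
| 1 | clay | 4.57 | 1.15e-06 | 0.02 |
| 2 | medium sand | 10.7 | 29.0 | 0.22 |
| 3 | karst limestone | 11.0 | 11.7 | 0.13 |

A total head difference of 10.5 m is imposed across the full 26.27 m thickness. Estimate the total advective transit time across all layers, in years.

4020

With flow normal to the layers, continuity requires the same specific discharge q through every layer.
Σ(b_i/K_i) = 4.57/1.15e-06 + 10.7/29.0 + 11.0/11.7 = 3.974e+06 d.
q = Δh / Σ(b_i/K_i) = 10.5 / 3.974e+06 = 2.642e-06 m/day.
In each layer the seepage velocity is v_i = q/n_i, so the layer transit time is t_i = b_i·n_i / q:
  layer 1 (clay): t_1 = 4.57 × 0.02 / 2.642e-06 = 34592 d
  layer 2 (medium sand): t_2 = 10.7 × 0.22 / 2.642e-06 = 8.909e+05 d
  layer 3 (karst limestone): t_3 = 11.0 × 0.13 / 2.642e-06 = 5.412e+05 d
Total t = Σ t_i = 1.467e+06 days = 4016 years.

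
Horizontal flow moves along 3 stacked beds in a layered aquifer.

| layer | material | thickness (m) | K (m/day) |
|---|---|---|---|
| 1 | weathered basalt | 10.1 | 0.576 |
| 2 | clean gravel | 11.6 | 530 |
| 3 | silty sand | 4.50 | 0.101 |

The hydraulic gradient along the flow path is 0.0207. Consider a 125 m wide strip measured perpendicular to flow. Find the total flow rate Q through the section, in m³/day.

Flow is parallel to layering, so each bed carries its own Darcy discharge and the transmissivities add.
Σ(K_i·b_i) = 0.576×10.1 + 530×11.6 + 0.101×4.50 = 6154 m²/day.
Hydraulic gradient i = 0.0207.
Q = Σ(K_i·b_i) · W · i = 6154 × 125 × 0.02070 = 15924 m³/day.

15900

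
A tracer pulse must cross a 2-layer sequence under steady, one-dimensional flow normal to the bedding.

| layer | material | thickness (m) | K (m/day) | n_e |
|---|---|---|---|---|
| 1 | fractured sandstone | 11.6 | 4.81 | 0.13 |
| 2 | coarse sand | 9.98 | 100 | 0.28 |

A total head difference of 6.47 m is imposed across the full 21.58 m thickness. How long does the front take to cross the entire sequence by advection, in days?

1.67

With flow normal to the layers, continuity requires the same specific discharge q through every layer.
Σ(b_i/K_i) = 11.6/4.81 + 9.98/100 = 2.511 d.
q = Δh / Σ(b_i/K_i) = 6.47 / 2.511 = 2.576 m/day.
In each layer the seepage velocity is v_i = q/n_i, so the layer transit time is t_i = b_i·n_i / q:
  layer 1 (fractured sandstone): t_1 = 11.6 × 0.13 / 2.576 = 0.5854 d
  layer 2 (coarse sand): t_2 = 9.98 × 0.28 / 2.576 = 1.085 d
Total t = Σ t_i = 1.670 days.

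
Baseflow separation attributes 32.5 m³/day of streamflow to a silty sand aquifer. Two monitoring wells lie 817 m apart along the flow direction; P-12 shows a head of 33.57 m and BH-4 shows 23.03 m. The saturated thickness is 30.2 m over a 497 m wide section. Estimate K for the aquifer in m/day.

Cross-sectional area A = 497 × 30.2 = 15009 m².
Hydraulic gradient i = (33.57 − 23.03) / 817 = 10.54 / 817 = 0.01290.
From Q = K·A·i, K = Q / (A·i) = 32.5 / (15009 × 0.01290) = 0.1678 m/day.

0.168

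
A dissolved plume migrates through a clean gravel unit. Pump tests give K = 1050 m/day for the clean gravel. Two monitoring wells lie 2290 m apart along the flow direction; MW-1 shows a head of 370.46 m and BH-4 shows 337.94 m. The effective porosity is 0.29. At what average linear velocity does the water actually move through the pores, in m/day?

Hydraulic gradient i = (370.46 − 337.94) / 2290 = 32.52 / 2290 = 0.01420.
Darcy flux q = K · i = 1050 × 0.01420 = 14.91 m/day.
Seepage velocity v = q / n_e = 14.91 / 0.29 = 51.42 m/day.

51.4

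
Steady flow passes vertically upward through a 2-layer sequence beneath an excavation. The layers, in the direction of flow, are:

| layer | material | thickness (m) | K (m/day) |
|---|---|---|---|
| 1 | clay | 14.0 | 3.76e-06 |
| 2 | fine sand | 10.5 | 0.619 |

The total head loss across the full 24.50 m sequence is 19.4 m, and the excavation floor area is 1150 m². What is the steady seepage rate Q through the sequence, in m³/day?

0.00599

Flow is perpendicular to layering, so the layers act in series and the equivalent K is the thickness-weighted harmonic mean.
Total thickness L = 14.0 + 10.5 = 24.50 m.
Σ(b_i/K_i) = 14.0/3.76e-06 + 10.5/0.619 = 3.723e+06 d.
K_eq = L / Σ(b_i/K_i) = 24.50 / 3.723e+06 = 6.580e-06 m/day.
Q = K_eq · A · (Δh/L) = 6.580e-06 × 1150 × (19.4/24.50) = 0.005992 m³/day.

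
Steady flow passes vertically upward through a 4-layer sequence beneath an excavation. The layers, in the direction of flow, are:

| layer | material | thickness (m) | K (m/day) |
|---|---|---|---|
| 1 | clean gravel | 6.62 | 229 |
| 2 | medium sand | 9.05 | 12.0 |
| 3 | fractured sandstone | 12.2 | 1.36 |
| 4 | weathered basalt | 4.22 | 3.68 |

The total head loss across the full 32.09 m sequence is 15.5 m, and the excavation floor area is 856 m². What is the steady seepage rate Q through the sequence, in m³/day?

Flow is perpendicular to layering, so the layers act in series and the equivalent K is the thickness-weighted harmonic mean.
Total thickness L = 6.62 + 9.05 + 12.2 + 4.22 = 32.09 m.
Σ(b_i/K_i) = 6.62/229 + 9.05/12.0 + 12.2/1.36 + 4.22/3.68 = 10.90 d.
K_eq = L / Σ(b_i/K_i) = 32.09 / 10.90 = 2.944 m/day.
Q = K_eq · A · (Δh/L) = 2.944 × 856 × (15.5/32.09) = 1217 m³/day.

1220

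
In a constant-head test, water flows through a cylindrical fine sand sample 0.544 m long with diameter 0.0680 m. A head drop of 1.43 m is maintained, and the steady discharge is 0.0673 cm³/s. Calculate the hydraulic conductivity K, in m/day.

Cross-sectional area A = π·(d/2)² = π × (0.0680/2)² = 0.003632 m².
Convert discharge: 0.0673 cm³/s = 6.730e-08 m³/s.
Darcy's law rearranged: K = Q·L / (A·Δh) = 6.730e-08 × 0.544 / (0.003632 × 1.43) = 7.050e-06 m/s = 0.6091 m/day.

0.609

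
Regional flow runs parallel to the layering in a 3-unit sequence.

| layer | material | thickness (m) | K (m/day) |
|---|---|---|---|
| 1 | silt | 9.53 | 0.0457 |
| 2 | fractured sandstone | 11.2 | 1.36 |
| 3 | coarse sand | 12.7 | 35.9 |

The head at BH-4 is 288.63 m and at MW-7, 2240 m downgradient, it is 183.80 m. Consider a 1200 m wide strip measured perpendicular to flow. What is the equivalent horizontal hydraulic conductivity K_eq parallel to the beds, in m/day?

Flow is parallel to layering, so each bed carries its own Darcy discharge and the transmissivities add.
Σ(K_i·b_i) = 0.0457×9.53 + 1.36×11.2 + 35.9×12.7 = 471.6 m²/day.
Total thickness b = 33.43 m, so K_eq = Σ(K_i·b_i)/b = 14.11 m/day.

14.1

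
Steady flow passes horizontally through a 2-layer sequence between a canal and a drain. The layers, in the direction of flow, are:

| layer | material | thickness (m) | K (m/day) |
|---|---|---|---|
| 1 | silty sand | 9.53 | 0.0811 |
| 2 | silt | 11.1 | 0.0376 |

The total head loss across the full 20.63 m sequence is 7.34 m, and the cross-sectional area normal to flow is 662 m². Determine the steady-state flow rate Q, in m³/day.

11.8

Flow is perpendicular to layering, so the layers act in series and the equivalent K is the thickness-weighted harmonic mean.
Total thickness L = 9.53 + 11.1 = 20.63 m.
Σ(b_i/K_i) = 9.53/0.0811 + 11.1/0.0376 = 412.7 d.
K_eq = L / Σ(b_i/K_i) = 20.63 / 412.7 = 0.04999 m/day.
Q = K_eq · A · (Δh/L) = 0.04999 × 662 × (7.34/20.63) = 11.77 m³/day.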